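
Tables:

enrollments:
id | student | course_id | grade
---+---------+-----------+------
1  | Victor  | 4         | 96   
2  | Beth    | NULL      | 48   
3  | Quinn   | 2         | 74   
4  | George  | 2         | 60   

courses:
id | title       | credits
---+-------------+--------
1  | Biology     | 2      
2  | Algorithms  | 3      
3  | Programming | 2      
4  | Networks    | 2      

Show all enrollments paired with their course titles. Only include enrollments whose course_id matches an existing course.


INNER JOIN keeps only enrollments rows whose course_id matches an id in courses. Walk through each enrollment:
  - enrollment 1 (Victor): course_id=4 -> matches Networks
  - enrollment 2 (Beth): course_id=NULL, no match -> dropped
  - enrollment 3 (Quinn): course_id=2 -> matches Algorithms
  - enrollment 4 (George): course_id=2 -> matches Algorithms
So 1 of 4 rows is dropped.

SQL:
SELECT a.student, b.title AS course
FROM enrollments a
INNER JOIN courses b ON a.course_id = b.id

Result:
student | course    
--------+-----------
Victor  | Networks  
Quinn   | Algorithms
George  | Algorithms


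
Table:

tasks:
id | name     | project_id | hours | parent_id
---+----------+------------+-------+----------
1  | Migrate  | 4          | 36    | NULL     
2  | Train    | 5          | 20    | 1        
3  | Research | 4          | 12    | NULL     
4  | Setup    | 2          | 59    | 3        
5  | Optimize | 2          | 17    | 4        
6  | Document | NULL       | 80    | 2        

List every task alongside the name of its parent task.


This is a self-join: tasks is joined to a second copy of itself, matching each row's parent_id to another row's id. Use LEFT JOIN so rows with parent_id=NULL are kept.
  - task 1 (Migrate): parent_id=NULL -> NULL
  - task 2 (Train): parent_id=1 -> Migrate
  - task 3 (Research): parent_id=NULL -> NULL
  - task 4 (Setup): parent_id=3 -> Research
  - task 5 (Optimize): parent_id=4 -> Setup
  - task 6 (Document): parent_id=2 -> Train

SQL:
SELECT a.name AS item, b.name AS parent
FROM tasks a
LEFT JOIN tasks b ON a.parent_id = b.id

Result:
item     | parent  
---------+---------
Migrate  | NULL    
Train    | Migrate 
Research | NULL    
Setup    | Research
Optimize | Setup   
Document | Train   


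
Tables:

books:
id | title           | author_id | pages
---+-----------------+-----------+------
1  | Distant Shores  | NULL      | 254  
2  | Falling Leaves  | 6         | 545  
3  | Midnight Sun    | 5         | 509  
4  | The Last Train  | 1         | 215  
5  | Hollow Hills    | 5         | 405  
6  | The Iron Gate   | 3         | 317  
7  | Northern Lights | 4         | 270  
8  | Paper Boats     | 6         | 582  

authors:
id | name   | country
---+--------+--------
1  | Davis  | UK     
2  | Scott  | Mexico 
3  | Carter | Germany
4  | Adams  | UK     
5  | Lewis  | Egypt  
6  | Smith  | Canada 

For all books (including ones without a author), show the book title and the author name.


LEFT JOIN keeps every row from books (the left table); where author_id has no match in authors, the author columns become NULL. Walk through each book:
  - book 1 (Distant Shores): author_id=NULL, no match -> kept with NULL
  - book 2 (Falling Leaves): author_id=6 -> matches Smith
  - book 3 (Midnight Sun): author_id=5 -> matches Lewis
  - book 4 (The Last Train): author_id=1 -> matches Davis
  - book 5 (Hollow Hills): author_id=5 -> matches Lewis
  - book 6 (The Iron Gate): author_id=3 -> matches Carter
  - book 7 (Northern Lights): author_id=4 -> matches Adams
  - book 8 (Paper Boats): author_id=6 -> matches Smith
All 8 rows appear; 1 has NULL author.

SQL:
SELECT a.title, b.name AS author
FROM books a
LEFT JOIN authors b ON a.author_id = b.id

Result:
title           | author
----------------+-------
Distant Shores  | NULL  
Falling Leaves  | Smith 
Midnight Sun    | Lewis 
The Last Train  | Davis 
Hollow Hills    | Lewis 
The Iron Gate   | Carter
Northern Lights | Adams 
Paper Boats     | Smith 


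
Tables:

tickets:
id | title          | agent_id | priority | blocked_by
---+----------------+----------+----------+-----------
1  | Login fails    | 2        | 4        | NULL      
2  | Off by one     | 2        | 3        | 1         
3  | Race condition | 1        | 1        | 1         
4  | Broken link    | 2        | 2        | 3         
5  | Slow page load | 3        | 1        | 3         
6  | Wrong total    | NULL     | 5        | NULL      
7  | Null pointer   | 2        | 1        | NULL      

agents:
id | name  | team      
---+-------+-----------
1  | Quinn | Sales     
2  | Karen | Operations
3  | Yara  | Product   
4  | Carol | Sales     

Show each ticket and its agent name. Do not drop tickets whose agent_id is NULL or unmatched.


LEFT JOIN keeps every row from tickets (the left table); where agent_id has no match in agents, the agent columns become NULL. Walk through each ticket:
  - ticket 1 (Login fails): agent_id=2 -> matches Karen
  - ticket 2 (Off by one): agent_id=2 -> matches Karen
  - ticket 3 (Race condition): agent_id=1 -> matches Quinn
  - ticket 4 (Broken link): agent_id=2 -> matches Karen
  - ticket 5 (Slow page load): agent_id=3 -> matches Yara
  - ticket 6 (Wrong total): agent_id=NULL, no match -> kept with NULL
  - ticket 7 (Null pointer): agent_id=2 -> matches Karen
All 7 rows appear; 1 has NULL agent.

SQL:
SELECT a.title, b.name AS agent
FROM tickets a
LEFT JOIN agents b ON a.agent_id = b.id

Result:
title          | agent
---------------+------
Login fails    | Karen
Off by one     | Karen
Race condition | Quinn
Broken link    | Karen
Slow page load | Yara 
Wrong total    | NULL 
Null pointer   | Karen


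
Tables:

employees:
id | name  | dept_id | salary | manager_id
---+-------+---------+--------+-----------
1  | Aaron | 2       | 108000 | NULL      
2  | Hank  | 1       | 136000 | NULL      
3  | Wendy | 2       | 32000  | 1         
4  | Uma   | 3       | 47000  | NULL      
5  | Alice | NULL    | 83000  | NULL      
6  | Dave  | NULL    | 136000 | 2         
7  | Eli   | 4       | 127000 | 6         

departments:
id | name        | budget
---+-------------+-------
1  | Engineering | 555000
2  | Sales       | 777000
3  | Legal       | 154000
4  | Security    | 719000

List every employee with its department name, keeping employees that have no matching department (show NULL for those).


LEFT JOIN keeps every row from employees (the left table); where dept_id has no match in departments, the department columns become NULL. Walk through each employee:
  - employee 1 (Aaron): dept_id=2 -> matches Sales
  - employee 2 (Hank): dept_id=1 -> matches Engineering
  - employee 3 (Wendy): dept_id=2 -> matches Sales
  - employee 4 (Uma): dept_id=3 -> matches Legal
  - employee 5 (Alice): dept_id=NULL, no match -> kept with NULL
  - employee 6 (Dave): dept_id=NULL, no match -> kept with NULL
  - employee 7 (Eli): dept_id=4 -> matches Security
All 7 rows appear; 2 have NULL department.

SQL:
SELECT a.name, b.name AS department
FROM employees a
LEFT JOIN departments b ON a.dept_id = b.id

Result:
name  | department 
------+------------
Aaron | Sales      
Hank  | Engineering
Wendy | Sales      
Uma   | Legal      
Alice | NULL       
Dave  | NULL       
Eli   | Security   


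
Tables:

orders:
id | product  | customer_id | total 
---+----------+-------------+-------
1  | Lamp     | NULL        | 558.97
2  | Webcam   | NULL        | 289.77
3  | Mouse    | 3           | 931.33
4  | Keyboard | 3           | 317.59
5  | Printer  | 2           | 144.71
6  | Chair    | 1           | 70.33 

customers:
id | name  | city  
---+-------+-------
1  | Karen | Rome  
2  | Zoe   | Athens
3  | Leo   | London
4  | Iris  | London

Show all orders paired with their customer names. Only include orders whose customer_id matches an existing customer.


INNER JOIN keeps only orders rows whose customer_id matches an id in customers. Walk through each order:
  - order 1 (Lamp): customer_id=NULL, no match -> dropped
  - order 2 (Webcam): customer_id=NULL, no match -> dropped
  - order 3 (Mouse): customer_id=3 -> matches Leo
  - order 4 (Keyboard): customer_id=3 -> matches Leo
  - order 5 (Printer): customer_id=2 -> matches Zoe
  - order 6 (Chair): customer_id=1 -> matches Karen
So 2 of 6 rows are dropped.

SQL:
SELECT a.product, b.name AS customer
FROM orders a
INNER JOIN customers b ON a.customer_id = b.id

Result:
product  | customer
---------+---------
Mouse    | Leo     
Keyboard | Leo     
Printer  | Zoe     
Chair    | Karen   


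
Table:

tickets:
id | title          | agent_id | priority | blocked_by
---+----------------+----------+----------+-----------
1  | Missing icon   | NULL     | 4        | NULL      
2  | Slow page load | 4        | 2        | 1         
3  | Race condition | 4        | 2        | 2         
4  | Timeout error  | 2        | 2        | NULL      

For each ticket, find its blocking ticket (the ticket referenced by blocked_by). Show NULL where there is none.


This is a self-join: tickets is joined to a second copy of itself, matching each row's blocked_by to another row's id. Use LEFT JOIN so rows with blocked_by=NULL are kept.
  - ticket 1 (Missing icon): blocked_by=NULL -> NULL
  - ticket 2 (Slow page load): blocked_by=1 -> Missing icon
  - ticket 3 (Race condition): blocked_by=2 -> Slow page load
  - ticket 4 (Timeout error): blocked_by=NULL -> NULL

SQL:
SELECT a.title AS item, b.title AS blocked_by
FROM tickets a
LEFT JOIN tickets b ON a.blocked_by = b.id

Result:
item           | blocked_by    
---------------+---------------
Missing icon   | NULL          
Slow page load | Missing icon  
Race condition | Slow page load
Timeout error  | NULL          


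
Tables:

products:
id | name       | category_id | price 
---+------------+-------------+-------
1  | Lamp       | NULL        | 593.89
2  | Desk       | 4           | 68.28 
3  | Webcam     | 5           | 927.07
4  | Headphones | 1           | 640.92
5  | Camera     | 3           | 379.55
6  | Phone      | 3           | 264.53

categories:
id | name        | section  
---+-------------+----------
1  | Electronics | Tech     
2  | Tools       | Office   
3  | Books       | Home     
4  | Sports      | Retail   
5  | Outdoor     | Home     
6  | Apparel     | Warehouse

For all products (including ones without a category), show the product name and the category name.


LEFT JOIN keeps every row from products (the left table); where category_id has no match in categories, the category columns become NULL. Walk through each product:
  - product 1 (Lamp): category_id=NULL, no match -> kept with NULL
  - product 2 (Desk): category_id=4 -> matches Sports
  - product 3 (Webcam): category_id=5 -> matches Outdoor
  - product 4 (Headphones): category_id=1 -> matches Electronics
  - product 5 (Camera): category_id=3 -> matches Books
  - product 6 (Phone): category_id=3 -> matches Books
All 6 rows appear; 1 has NULL category.

SQL:
SELECT a.name, b.name AS category
FROM products a
LEFT JOIN categories b ON a.category_id = b.id

Result:
name       | category   
-----------+------------
Lamp       | NULL       
Desk       | Sports     
Webcam     | Outdoor    
Headphones | Electronics
Camera     | Books      
Phone      | Books      


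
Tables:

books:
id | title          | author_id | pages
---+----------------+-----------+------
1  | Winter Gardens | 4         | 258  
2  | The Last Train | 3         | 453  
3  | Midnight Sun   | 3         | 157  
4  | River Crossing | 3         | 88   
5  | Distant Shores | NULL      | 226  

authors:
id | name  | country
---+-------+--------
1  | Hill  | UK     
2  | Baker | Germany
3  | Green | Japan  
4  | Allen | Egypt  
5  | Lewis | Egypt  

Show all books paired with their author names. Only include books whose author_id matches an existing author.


INNER JOIN keeps only books rows whose author_id matches an id in authors. Walk through each book:
  - book 1 (Winter Gardens): author_id=4 -> matches Allen
  - book 2 (The Last Train): author_id=3 -> matches Green
  - book 3 (Midnight Sun): author_id=3 -> matches Green
  - book 4 (River Crossing): author_id=3 -> matches Green
  - book 5 (Distant Shores): author_id=NULL, no match -> dropped
So 1 of 5 rows is dropped.

SQL:
SELECT a.title, b.name AS author
FROM books a
INNER JOIN authors b ON a.author_id = b.id

Result:
title          | author
---------------+-------
Winter Gardens | Allen 
The Last Train | Green 
Midnight Sun   | Green 
River Crossing | Green 


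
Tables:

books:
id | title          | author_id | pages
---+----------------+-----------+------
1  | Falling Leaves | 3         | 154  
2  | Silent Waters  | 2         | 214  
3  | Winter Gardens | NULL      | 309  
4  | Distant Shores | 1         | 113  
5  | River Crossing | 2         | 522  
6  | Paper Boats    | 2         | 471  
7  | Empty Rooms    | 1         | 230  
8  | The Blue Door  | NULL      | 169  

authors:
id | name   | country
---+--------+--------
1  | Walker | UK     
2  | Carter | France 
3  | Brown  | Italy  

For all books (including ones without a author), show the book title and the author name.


LEFT JOIN keeps every row from books (the left table); where author_id has no match in authors, the author columns become NULL. Walk through each book:
  - book 1 (Falling Leaves): author_id=3 -> matches Brown
  - book 2 (Silent Waters): author_id=2 -> matches Carter
  - book 3 (Winter Gardens): author_id=NULL, no match -> kept with NULL
  - book 4 (Distant Shores): author_id=1 -> matches Walker
  - book 5 (River Crossing): author_id=2 -> matches Carter
  - book 6 (Paper Boats): author_id=2 -> matches Carter
  - book 7 (Empty Rooms): author_id=1 -> matches Walker
  - book 8 (The Blue Door): author_id=NULL, no match -> kept with NULL
All 8 rows appear; 2 have NULL author.

SQL:
SELECT a.title, b.name AS author
FROM books a
LEFT JOIN authors b ON a.author_id = b.id

Result:
title          | author
---------------+-------
Falling Leaves | Brown 
Silent Waters  | Carter
Winter Gardens | NULL  
Distant Shores | Walker
River Crossing | Carter
Paper Boats    | Carter
Empty Rooms    | Walker
The Blue Door  | NULL  


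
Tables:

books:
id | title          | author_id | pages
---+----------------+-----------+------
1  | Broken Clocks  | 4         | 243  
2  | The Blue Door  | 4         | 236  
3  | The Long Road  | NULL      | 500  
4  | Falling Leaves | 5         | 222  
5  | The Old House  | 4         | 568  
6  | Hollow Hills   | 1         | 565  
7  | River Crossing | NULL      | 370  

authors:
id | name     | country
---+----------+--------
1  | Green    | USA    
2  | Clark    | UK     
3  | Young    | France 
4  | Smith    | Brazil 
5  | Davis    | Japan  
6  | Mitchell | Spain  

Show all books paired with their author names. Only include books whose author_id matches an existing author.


INNER JOIN keeps only books rows whose author_id matches an id in authors. Walk through each book:
  - book 1 (Broken Clocks): author_id=4 -> matches Smith
  - book 2 (The Blue Door): author_id=4 -> matches Smith
  - book 3 (The Long Road): author_id=NULL, no match -> dropped
  - book 4 (Falling Leaves): author_id=5 -> matches Davis
  - book 5 (The Old House): author_id=4 -> matches Smith
  - book 6 (Hollow Hills): author_id=1 -> matches Green
  - book 7 (River Crossing): author_id=NULL, no match -> dropped
So 2 of 7 rows are dropped.

SQL:
SELECT a.title, b.name AS author
FROM books a
INNER JOIN authors b ON a.author_id = b.id

Result:
title          | author
---------------+-------
Broken Clocks  | Smith 
The Blue Door  | Smith 
Falling Leaves | Davis 
The Old House  | Smith 
Hollow Hills   | Green 


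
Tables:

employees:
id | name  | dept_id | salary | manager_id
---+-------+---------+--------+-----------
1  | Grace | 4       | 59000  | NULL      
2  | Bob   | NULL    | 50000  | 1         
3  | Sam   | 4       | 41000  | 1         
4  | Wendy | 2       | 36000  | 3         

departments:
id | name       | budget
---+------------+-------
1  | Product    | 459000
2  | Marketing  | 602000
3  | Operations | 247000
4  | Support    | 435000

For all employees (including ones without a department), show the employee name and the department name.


LEFT JOIN keeps every row from employees (the left table); where dept_id has no match in departments, the department columns become NULL. Walk through each employee:
  - employee 1 (Grace): dept_id=4 -> matches Support
  - employee 2 (Bob): dept_id=NULL, no match -> kept with NULL
  - employee 3 (Sam): dept_id=4 -> matches Support
  - employee 4 (Wendy): dept_id=2 -> matches Marketing
All 4 rows appear; 1 has NULL department.

SQL:
SELECT a.name, b.name AS department
FROM employees a
LEFT JOIN departments b ON a.dept_id = b.id

Result:
name  | department
------+-----------
Grace | Support   
Bob   | NULL      
Sam   | Support   
Wendy | Marketing 


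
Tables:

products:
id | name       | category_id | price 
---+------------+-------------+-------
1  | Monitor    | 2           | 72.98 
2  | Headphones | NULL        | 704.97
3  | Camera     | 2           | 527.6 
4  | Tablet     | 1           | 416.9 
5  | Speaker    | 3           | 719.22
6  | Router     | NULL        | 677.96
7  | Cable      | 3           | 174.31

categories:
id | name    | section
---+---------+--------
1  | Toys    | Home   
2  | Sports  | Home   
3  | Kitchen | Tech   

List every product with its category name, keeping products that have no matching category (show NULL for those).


LEFT JOIN keeps every row from products (the left table); where category_id has no match in categories, the category columns become NULL. Walk through each product:
  - product 1 (Monitor): category_id=2 -> matches Sports
  - product 2 (Headphones): category_id=NULL, no match -> kept with NULL
  - product 3 (Camera): category_id=2 -> matches Sports
  - product 4 (Tablet): category_id=1 -> matches Toys
  - product 5 (Speaker): category_id=3 -> matches Kitchen
  - product 6 (Router): category_id=NULL, no match -> kept with NULL
  - product 7 (Cable): category_id=3 -> matches Kitchen
All 7 rows appear; 2 have NULL category.

SQL:
SELECT a.name, b.name AS category
FROM products a
LEFT JOIN categories b ON a.category_id = b.id

Result:
name       | category
-----------+---------
Monitor    | Sports  
Headphones | NULL    
Camera     | Sports  
Tablet     | Toys    
Speaker    | Kitchen 
Router     | NULL    
Cable      | Kitchen 


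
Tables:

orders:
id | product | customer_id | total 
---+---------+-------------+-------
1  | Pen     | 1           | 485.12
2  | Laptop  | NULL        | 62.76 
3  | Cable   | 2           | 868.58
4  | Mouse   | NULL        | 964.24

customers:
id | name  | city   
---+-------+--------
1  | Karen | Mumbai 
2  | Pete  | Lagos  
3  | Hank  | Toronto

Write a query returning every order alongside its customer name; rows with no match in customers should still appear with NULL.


LEFT JOIN keeps every row from orders (the left table); where customer_id has no match in customers, the customer columns become NULL. Walk through each order:
  - order 1 (Pen): customer_id=1 -> matches Karen
  - order 2 (Laptop): customer_id=NULL, no match -> kept with NULL
  - order 3 (Cable): customer_id=2 -> matches Pete
  - order 4 (Mouse): customer_id=NULL, no match -> kept with NULL
All 4 rows appear; 2 have NULL customer.

SQL:
SELECT a.product, b.name AS customer
FROM orders a
LEFT JOIN customers b ON a.customer_id = b.id

Result:
product | customer
--------+---------
Pen     | Karen   
Laptop  | NULL    
Cable   | Pete    
Mouse   | NULL    


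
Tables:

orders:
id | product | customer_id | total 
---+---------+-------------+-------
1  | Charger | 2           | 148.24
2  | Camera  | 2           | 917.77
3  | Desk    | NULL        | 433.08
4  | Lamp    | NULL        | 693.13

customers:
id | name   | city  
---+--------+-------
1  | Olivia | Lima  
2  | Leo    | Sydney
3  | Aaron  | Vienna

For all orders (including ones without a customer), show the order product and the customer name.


LEFT JOIN keeps every row from orders (the left table); where customer_id has no match in customers, the customer columns become NULL. Walk through each order:
  - order 1 (Charger): customer_id=2 -> matches Leo
  - order 2 (Camera): customer_id=2 -> matches Leo
  - order 3 (Desk): customer_id=NULL, no match -> kept with NULL
  - order 4 (Lamp): customer_id=NULL, no match -> kept with NULL
All 4 rows appear; 2 have NULL customer.

SQL:
SELECT a.product, b.name AS customer
FROM orders a
LEFT JOIN customers b ON a.customer_id = b.id

Result:
product | customer
--------+---------
Charger | Leo     
Camera  | Leo     
Desk    | NULL    
Lamp    | NULL    


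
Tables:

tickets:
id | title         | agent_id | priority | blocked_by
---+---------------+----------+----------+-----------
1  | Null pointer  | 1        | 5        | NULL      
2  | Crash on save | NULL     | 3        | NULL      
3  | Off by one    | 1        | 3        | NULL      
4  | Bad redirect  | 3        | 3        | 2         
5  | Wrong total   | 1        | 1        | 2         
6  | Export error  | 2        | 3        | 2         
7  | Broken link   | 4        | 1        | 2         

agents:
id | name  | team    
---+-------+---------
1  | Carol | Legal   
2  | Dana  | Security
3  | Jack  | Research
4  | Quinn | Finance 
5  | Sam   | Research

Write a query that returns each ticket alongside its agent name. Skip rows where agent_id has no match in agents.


INNER JOIN keeps only tickets rows whose agent_id matches an id in agents. Walk through each ticket:
  - ticket 1 (Null pointer): agent_id=1 -> matches Carol
  - ticket 2 (Crash on save): agent_id=NULL, no match -> dropped
  - ticket 3 (Off by one): agent_id=1 -> matches Carol
  - ticket 4 (Bad redirect): agent_id=3 -> matches Jack
  - ticket 5 (Wrong total): agent_id=1 -> matches Carol
  - ticket 6 (Export error): agent_id=2 -> matches Dana
  - ticket 7 (Broken link): agent_id=4 -> matches Quinn
So 1 of 7 rows is dropped.

SQL:
SELECT a.title, b.name AS agent
FROM tickets a
INNER JOIN agents b ON a.agent_id = b.id

Result:
title        | agent
-------------+------
Null pointer | Carol
Off by one   | Carol
Bad redirect | Jack 
Wrong total  | Carol
Export error | Dana 
Broken link  | Quinn


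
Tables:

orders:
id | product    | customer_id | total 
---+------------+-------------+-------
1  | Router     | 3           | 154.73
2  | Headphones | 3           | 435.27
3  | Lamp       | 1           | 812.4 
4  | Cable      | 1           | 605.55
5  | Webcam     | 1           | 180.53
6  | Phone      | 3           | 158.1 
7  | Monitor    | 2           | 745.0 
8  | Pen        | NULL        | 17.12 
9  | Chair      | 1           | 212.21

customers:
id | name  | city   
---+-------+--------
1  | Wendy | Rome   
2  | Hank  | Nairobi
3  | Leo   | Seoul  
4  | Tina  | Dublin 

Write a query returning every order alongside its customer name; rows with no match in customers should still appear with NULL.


LEFT JOIN keeps every row from orders (the left table); where customer_id has no match in customers, the customer columns become NULL. Walk through each order:
  - order 1 (Router): customer_id=3 -> matches Leo
  - order 2 (Headphones): customer_id=3 -> matches Leo
  - order 3 (Lamp): customer_id=1 -> matches Wendy
  - order 4 (Cable): customer_id=1 -> matches Wendy
  - order 5 (Webcam): customer_id=1 -> matches Wendy
  - order 6 (Phone): customer_id=3 -> matches Leo
  - order 7 (Monitor): customer_id=2 -> matches Hank
  - order 8 (Pen): customer_id=NULL, no match -> kept with NULL
  - order 9 (Chair): customer_id=1 -> matches Wendy
All 9 rows appear; 1 has NULL customer.

SQL:
SELECT a.product, b.name AS customer
FROM orders a
LEFT JOIN customers b ON a.customer_id = b.id

Result:
product    | customer
-----------+---------
Router     | Leo     
Headphones | Leo     
Lamp       | Wendy   
Cable      | Wendy   
Webcam     | Wendy   
Phone      | Leo     
Monitor    | Hank    
Pen        | NULL    
Chair      | Wendy   


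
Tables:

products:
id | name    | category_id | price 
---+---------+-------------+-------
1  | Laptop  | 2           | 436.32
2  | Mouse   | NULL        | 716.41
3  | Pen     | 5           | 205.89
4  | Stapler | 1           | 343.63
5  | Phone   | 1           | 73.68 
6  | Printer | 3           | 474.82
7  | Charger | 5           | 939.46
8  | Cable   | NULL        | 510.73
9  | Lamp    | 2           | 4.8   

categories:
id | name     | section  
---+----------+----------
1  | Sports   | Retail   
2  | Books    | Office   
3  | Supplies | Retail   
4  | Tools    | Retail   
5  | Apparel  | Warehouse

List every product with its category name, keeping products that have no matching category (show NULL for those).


LEFT JOIN keeps every row from products (the left table); where category_id has no match in categories, the category columns become NULL. Walk through each product:
  - product 1 (Laptop): category_id=2 -> matches Books
  - product 2 (Mouse): category_id=NULL, no match -> kept with NULL
  - product 3 (Pen): category_id=5 -> matches Apparel
  - product 4 (Stapler): category_id=1 -> matches Sports
  - product 5 (Phone): category_id=1 -> matches Sports
  - product 6 (Printer): category_id=3 -> matches Supplies
  - product 7 (Charger): category_id=5 -> matches Apparel
  - product 8 (Cable): category_id=NULL, no match -> kept with NULL
  - product 9 (Lamp): category_id=2 -> matches Books
All 9 rows appear; 2 have NULL category.

SQL:
SELECT a.name, b.name AS category
FROM products a
LEFT JOIN categories b ON a.category_id = b.id

Result:
name    | category
--------+---------
Laptop  | Books   
Mouse   | NULL    
Pen     | Apparel 
Stapler | Sports  
Phone   | Sports  
Printer | Supplies
Charger | Apparel 
Cable   | NULL    
Lamp    | Books   


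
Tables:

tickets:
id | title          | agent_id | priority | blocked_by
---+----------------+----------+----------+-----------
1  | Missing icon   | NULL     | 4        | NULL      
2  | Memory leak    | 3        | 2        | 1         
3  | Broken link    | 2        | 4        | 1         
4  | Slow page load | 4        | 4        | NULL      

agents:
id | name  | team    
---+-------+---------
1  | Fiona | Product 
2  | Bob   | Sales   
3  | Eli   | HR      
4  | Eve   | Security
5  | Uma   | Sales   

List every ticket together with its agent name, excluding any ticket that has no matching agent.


INNER JOIN keeps only tickets rows whose agent_id matches an id in agents. Walk through each ticket:
  - ticket 1 (Missing icon): agent_id=NULL, no match -> dropped
  - ticket 2 (Memory leak): agent_id=3 -> matches Eli
  - ticket 3 (Broken link): agent_id=2 -> matches Bob
  - ticket 4 (Slow page load): agent_id=4 -> matches Eve
So 1 of 4 rows is dropped.

SQL:
SELECT a.title, b.name AS agent
FROM tickets a
INNER JOIN agents b ON a.agent_id = b.id

Result:
title          | agent
---------------+------
Memory leak    | Eli  
Broken link    | Bob  
Slow page load | Eve  


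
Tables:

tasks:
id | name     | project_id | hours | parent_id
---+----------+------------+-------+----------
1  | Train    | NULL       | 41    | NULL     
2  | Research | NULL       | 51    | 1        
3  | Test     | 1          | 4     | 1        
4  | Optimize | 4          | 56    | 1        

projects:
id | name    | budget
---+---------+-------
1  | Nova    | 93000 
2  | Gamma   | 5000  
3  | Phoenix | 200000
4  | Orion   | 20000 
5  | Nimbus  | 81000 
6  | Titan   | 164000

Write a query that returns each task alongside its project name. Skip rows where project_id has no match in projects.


INNER JOIN keeps only tasks rows whose project_id matches an id in projects. Walk through each task:
  - task 1 (Train): project_id=NULL, no match -> dropped
  - task 2 (Research): project_id=NULL, no match -> dropped
  - task 3 (Test): project_id=1 -> matches Nova
  - task 4 (Optimize): project_id=4 -> matches Orion
So 2 of 4 rows are dropped.

SQL:
SELECT a.name, b.name AS project
FROM tasks a
INNER JOIN projects b ON a.project_id = b.id

Result:
name     | project
---------+--------
Test     | Nova   
Optimize | Orion  


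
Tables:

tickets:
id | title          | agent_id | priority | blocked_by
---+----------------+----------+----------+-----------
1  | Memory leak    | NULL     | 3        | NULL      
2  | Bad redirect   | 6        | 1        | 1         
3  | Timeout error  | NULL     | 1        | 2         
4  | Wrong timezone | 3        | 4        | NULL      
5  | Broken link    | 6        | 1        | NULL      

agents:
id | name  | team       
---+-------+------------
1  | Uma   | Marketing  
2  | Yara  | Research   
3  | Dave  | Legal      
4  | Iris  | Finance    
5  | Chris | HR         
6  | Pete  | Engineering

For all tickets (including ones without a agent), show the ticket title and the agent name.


LEFT JOIN keeps every row from tickets (the left table); where agent_id has no match in agents, the agent columns become NULL. Walk through each ticket:
  - ticket 1 (Memory leak): agent_id=NULL, no match -> kept with NULL
  - ticket 2 (Bad redirect): agent_id=6 -> matches Pete
  - ticket 3 (Timeout error): agent_id=NULL, no match -> kept with NULL
  - ticket 4 (Wrong timezone): agent_id=3 -> matches Dave
  - ticket 5 (Broken link): agent_id=6 -> matches Pete
All 5 rows appear; 2 have NULL agent.

SQL:
SELECT a.title, b.name AS agent
FROM tickets a
LEFT JOIN agents b ON a.agent_id = b.id

Result:
title          | agent
---------------+------
Memory leak    | NULL 
Bad redirect   | Pete 
Timeout error  | NULL 
Wrong timezone | Dave 
Broken link    | Pete 


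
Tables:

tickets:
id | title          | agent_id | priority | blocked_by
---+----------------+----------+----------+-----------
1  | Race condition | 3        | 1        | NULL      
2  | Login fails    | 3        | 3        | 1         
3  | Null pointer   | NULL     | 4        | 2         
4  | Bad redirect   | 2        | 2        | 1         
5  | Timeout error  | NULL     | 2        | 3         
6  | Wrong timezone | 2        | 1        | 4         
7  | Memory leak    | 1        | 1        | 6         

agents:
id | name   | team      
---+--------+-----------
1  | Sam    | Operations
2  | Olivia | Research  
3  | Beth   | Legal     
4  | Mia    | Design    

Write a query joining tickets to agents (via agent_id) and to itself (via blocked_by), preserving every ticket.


Two LEFT JOINs from the same base table tickets: one to agents via agent_id, one to tickets itself via blocked_by. Both are LEFT so every ticket is preserved.
Match against agents:
  - ticket 1 (Race condition): agent_id=3 -> matches Beth
  - ticket 2 (Login fails): agent_id=3 -> matches Beth
  - ticket 3 (Null pointer): agent_id=NULL, no match -> kept with NULL
  - ticket 4 (Bad redirect): agent_id=2 -> matches Olivia
  - ticket 5 (Timeout error): agent_id=NULL, no match -> kept with NULL
  - ticket 6 (Wrong timezone): agent_id=2 -> matches Olivia
  - ticket 7 (Memory leak): agent_id=1 -> matches Sam
Match against tickets (self):
  - ticket 1 (Race condition): blocked_by=NULL -> NULL
  - ticket 2 (Login fails): blocked_by=1 -> Race condition
  - ticket 3 (Null pointer): blocked_by=2 -> Login fails
  - ticket 4 (Bad redirect): blocked_by=1 -> Race condition
  - ticket 5 (Timeout error): blocked_by=3 -> Null pointer
  - ticket 6 (Wrong timezone): blocked_by=4 -> Bad redirect
  - ticket 7 (Memory leak): blocked_by=6 -> Wrong timezone

SQL:
SELECT a.title, b.name AS agent, c.title AS blocked_by
FROM tickets a
LEFT JOIN agents b ON a.agent_id = b.id
LEFT JOIN tickets c ON a.blocked_by = c.id

Result:
title          | agent  | blocked_by    
---------------+--------+---------------
Race condition | Beth   | NULL          
Login fails    | Beth   | Race condition
Null pointer   | NULL   | Login fails   
Bad redirect   | Olivia | Race condition
Timeout error  | NULL   | Null pointer  
Wrong timezone | Olivia | Bad redirect  
Memory leak    | Sam    | Wrong timezone


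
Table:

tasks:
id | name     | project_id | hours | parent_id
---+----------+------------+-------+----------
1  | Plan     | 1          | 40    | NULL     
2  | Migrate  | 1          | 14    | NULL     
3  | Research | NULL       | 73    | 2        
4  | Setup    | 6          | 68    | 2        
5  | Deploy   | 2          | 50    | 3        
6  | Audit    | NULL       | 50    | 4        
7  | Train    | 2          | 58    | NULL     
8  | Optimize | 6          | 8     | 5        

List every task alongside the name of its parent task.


This is a self-join: tasks is joined to a second copy of itself, matching each row's parent_id to another row's id. Use LEFT JOIN so rows with parent_id=NULL are kept.
  - task 1 (Plan): parent_id=NULL -> NULL
  - task 2 (Migrate): parent_id=NULL -> NULL
  - task 3 (Research): parent_id=2 -> Migrate
  - task 4 (Setup): parent_id=2 -> Migrate
  - task 5 (Deploy): parent_id=3 -> Research
  - task 6 (Audit): parent_id=4 -> Setup
  - task 7 (Train): parent_id=NULL -> NULL
  - task 8 (Optimize): parent_id=5 -> Deploy

SQL:
SELECT a.name AS item, b.name AS parent
FROM tasks a
LEFT JOIN tasks b ON a.parent_id = b.id

Result:
item     | parent  
---------+---------
Plan     | NULL    
Migrate  | NULL    
Research | Migrate 
Setup    | Migrate 
Deploy   | Research
Audit    | Setup   
Train    | NULL    
Optimize | Deploy  


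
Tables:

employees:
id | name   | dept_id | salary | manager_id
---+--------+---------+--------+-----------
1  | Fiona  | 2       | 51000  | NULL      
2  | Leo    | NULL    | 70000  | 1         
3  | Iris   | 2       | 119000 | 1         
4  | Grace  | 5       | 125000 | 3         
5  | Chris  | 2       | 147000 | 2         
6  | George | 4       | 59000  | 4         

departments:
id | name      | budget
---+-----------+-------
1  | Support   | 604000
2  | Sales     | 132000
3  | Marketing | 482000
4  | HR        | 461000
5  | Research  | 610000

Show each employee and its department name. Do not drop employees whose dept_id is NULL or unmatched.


LEFT JOIN keeps every row from employees (the left table); where dept_id has no match in departments, the department columns become NULL. Walk through each employee:
  - employee 1 (Fiona): dept_id=2 -> matches Sales
  - employee 2 (Leo): dept_id=NULL, no match -> kept with NULL
  - employee 3 (Iris): dept_id=2 -> matches Sales
  - employee 4 (Grace): dept_id=5 -> matches Research
  - employee 5 (Chris): dept_id=2 -> matches Sales
  - employee 6 (George): dept_id=4 -> matches HR
All 6 rows appear; 1 has NULL department.

SQL:
SELECT a.name, b.name AS department
FROM employees a
LEFT JOIN departments b ON a.dept_id = b.id

Result:
name   | department
-------+-----------
Fiona  | Sales     
Leo    | NULL      
Iris   | Sales     
Grace  | Research  
Chris  | Sales     
George | HR        


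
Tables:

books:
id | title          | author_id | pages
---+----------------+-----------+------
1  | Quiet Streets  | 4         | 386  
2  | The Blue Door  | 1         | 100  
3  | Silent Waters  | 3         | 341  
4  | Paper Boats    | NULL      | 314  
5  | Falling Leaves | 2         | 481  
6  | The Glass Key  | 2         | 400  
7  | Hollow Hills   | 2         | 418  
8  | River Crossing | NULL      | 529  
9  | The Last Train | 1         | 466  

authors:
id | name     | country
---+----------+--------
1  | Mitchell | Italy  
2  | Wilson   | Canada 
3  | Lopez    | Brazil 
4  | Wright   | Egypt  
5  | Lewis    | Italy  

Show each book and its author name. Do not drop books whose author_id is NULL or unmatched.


LEFT JOIN keeps every row from books (the left table); where author_id has no match in authors, the author columns become NULL. Walk through each book:
  - book 1 (Quiet Streets): author_id=4 -> matches Wright
  - book 2 (The Blue Door): author_id=1 -> matches Mitchell
  - book 3 (Silent Waters): author_id=3 -> matches Lopez
  - book 4 (Paper Boats): author_id=NULL, no match -> kept with NULL
  - book 5 (Falling Leaves): author_id=2 -> matches Wilson
  - book 6 (The Glass Key): author_id=2 -> matches Wilson
  - book 7 (Hollow Hills): author_id=2 -> matches Wilson
  - book 8 (River Crossing): author_id=NULL, no match -> kept with NULL
  - book 9 (The Last Train): author_id=1 -> matches Mitchell
All 9 rows appear; 2 have NULL author.

SQL:
SELECT a.title, b.name AS author
FROM books a
LEFT JOIN authors b ON a.author_id = b.id

Result:
title          | author  
---------------+---------
Quiet Streets  | Wright  
The Blue Door  | Mitchell
Silent Waters  | Lopez   
Paper Boats    | NULL    
Falling Leaves | Wilson  
The Glass Key  | Wilson  
Hollow Hills   | Wilson  
River Crossing | NULL    
The Last Train | Mitchell


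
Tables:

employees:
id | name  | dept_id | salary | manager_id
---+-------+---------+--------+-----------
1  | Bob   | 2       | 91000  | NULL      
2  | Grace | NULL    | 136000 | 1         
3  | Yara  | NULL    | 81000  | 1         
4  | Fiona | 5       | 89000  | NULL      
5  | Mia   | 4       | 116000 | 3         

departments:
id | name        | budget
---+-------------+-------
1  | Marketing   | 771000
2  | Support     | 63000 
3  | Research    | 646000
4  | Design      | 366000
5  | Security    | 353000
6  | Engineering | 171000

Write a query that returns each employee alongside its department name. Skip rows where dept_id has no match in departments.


INNER JOIN keeps only employees rows whose dept_id matches an id in departments. Walk through each employee:
  - employee 1 (Bob): dept_id=2 -> matches Support
  - employee 2 (Grace): dept_id=NULL, no match -> dropped
  - employee 3 (Yara): dept_id=NULL, no match -> dropped
  - employee 4 (Fiona): dept_id=5 -> matches Security
  - employee 5 (Mia): dept_id=4 -> matches Design
So 2 of 5 rows are dropped.

SQL:
SELECT a.name, b.name AS department
FROM employees a
INNER JOIN departments b ON a.dept_id = b.id

Result:
name  | department
------+-----------
Bob   | Support   
Fiona | Security  
Mia   | Design    


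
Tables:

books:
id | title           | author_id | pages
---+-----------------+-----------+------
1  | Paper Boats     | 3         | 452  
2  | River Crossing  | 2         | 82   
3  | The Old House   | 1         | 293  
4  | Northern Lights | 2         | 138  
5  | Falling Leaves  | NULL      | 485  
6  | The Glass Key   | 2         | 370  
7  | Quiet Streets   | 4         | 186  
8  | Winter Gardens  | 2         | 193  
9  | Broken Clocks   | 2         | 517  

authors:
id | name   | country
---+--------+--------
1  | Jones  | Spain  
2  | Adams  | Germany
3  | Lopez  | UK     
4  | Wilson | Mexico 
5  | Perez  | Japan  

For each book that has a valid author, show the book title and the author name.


INNER JOIN keeps only books rows whose author_id matches an id in authors. Walk through each book:
  - book 1 (Paper Boats): author_id=3 -> matches Lopez
  - book 2 (River Crossing): author_id=2 -> matches Adams
  - book 3 (The Old House): author_id=1 -> matches Jones
  - book 4 (Northern Lights): author_id=2 -> matches Adams
  - book 5 (Falling Leaves): author_id=NULL, no match -> dropped
  - book 6 (The Glass Key): author_id=2 -> matches Adams
  - book 7 (Quiet Streets): author_id=4 -> matches Wilson
  - book 8 (Winter Gardens): author_id=2 -> matches Adams
  - book 9 (Broken Clocks): author_id=2 -> matches Adams
So 1 of 9 rows is dropped.

SQL:
SELECT a.title, b.name AS author
FROM books a
INNER JOIN authors b ON a.author_id = b.id

Result:
title           | author
----------------+-------
Paper Boats     | Lopez 
River Crossing  | Adams 
The Old House   | Jones 
Northern Lights | Adams 
The Glass Key   | Adams 
Quiet Streets   | Wilson
Winter Gardens  | Adams 
Broken Clocks   | Adams 


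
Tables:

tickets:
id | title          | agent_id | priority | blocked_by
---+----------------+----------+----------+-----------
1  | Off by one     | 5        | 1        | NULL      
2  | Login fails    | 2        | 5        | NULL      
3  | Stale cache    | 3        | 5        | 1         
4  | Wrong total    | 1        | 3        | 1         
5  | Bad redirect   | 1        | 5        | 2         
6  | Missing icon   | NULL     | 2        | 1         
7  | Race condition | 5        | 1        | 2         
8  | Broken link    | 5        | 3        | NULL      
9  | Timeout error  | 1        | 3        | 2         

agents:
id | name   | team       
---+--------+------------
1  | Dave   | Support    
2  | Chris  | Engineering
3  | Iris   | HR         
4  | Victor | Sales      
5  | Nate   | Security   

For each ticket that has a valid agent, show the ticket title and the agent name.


INNER JOIN keeps only tickets rows whose agent_id matches an id in agents. Walk through each ticket:
  - ticket 1 (Off by one): agent_id=5 -> matches Nate
  - ticket 2 (Login fails): agent_id=2 -> matches Chris
  - ticket 3 (Stale cache): agent_id=3 -> matches Iris
  - ticket 4 (Wrong total): agent_id=1 -> matches Dave
  - ticket 5 (Bad redirect): agent_id=1 -> matches Dave
  - ticket 6 (Missing icon): agent_id=NULL, no match -> dropped
  - ticket 7 (Race condition): agent_id=5 -> matches Nate
  - ticket 8 (Broken link): agent_id=5 -> matches Nate
  - ticket 9 (Timeout error): agent_id=1 -> matches Dave
So 1 of 9 rows is dropped.

SQL:
SELECT a.title, b.name AS agent
FROM tickets a
INNER JOIN agents b ON a.agent_id = b.id

Result:
title          | agent
---------------+------
Off by one     | Nate 
Login fails    | Chris
Stale cache    | Iris 
Wrong total    | Dave 
Bad redirect   | Dave 
Race condition | Nate 
Broken link    | Nate 
Timeout error  | Dave 
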